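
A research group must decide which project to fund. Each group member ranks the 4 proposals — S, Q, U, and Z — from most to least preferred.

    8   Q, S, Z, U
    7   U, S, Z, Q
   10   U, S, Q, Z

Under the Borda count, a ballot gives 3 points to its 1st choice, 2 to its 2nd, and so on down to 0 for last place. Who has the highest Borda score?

U

Borda scores:
  S: 8·2 + 7·2 + 10·2 = 50
  Q: 8·3 + 7·0 + 10·1 = 34
  U: 8·0 + 7·3 + 10·3 = 51
  Z: 8·1 + 7·1 + 10·0 = 15
U has the highest total.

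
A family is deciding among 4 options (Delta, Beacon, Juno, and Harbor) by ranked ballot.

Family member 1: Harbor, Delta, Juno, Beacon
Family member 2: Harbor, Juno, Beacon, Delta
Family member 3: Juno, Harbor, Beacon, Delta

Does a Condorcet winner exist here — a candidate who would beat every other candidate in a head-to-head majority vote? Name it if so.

Harbor

Head-to-head results (3 voters total):
Delta vs Beacon: Beacon wins 2–1.
Delta vs Juno: Juno wins 2–1.
Delta vs Harbor: Harbor wins 3–0.
Beacon vs Juno: Juno wins 3–0.
Beacon vs Harbor: Harbor wins 3–0.
Juno vs Harbor: Harbor wins 2–1.
Harbor beats each rival — Delta (3–0), Beacon (3–0), Juno (2–1) — so Harbor is the Condorcet winner.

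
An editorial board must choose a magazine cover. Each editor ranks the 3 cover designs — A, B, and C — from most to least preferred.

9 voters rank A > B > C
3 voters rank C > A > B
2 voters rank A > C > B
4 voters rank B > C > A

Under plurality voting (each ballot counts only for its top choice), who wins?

First-place vote totals:
  A: 11
  B: 4
  C: 3
A has the most first-place votes.

A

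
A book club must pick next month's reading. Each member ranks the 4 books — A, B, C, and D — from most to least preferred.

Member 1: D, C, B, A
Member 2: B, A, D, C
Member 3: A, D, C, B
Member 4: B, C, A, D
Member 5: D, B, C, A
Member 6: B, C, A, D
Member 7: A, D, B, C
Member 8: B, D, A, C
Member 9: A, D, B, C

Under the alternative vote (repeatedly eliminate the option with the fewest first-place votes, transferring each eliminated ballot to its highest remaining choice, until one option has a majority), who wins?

B

Round 1: B 4, A 3, D 2, C 0. C has the fewest and is eliminated.
Round 2: B 4, A 3, D 2. D has the fewest and is eliminated.
Round 3: B 6, A 3. B has a majority.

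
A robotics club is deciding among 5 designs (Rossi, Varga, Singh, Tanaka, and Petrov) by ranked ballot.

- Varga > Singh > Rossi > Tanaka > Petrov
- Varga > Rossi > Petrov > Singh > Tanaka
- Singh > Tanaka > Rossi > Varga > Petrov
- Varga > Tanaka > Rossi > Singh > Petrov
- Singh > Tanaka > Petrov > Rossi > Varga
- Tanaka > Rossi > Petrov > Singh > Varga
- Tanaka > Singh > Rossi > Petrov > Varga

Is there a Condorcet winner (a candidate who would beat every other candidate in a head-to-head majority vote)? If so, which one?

Head-to-head results (7 voters total):
Rossi vs Varga: Rossi wins 4–3.
Rossi vs Singh: Singh wins 4–3.
Rossi vs Tanaka: Tanaka wins 5–2.
Rossi vs Petrov: Rossi wins 6–1.
Varga vs Singh: Singh wins 4–3.
Varga vs Tanaka: Tanaka wins 4–3.
Varga vs Petrov: Varga wins 4–3.
Singh vs Tanaka: Singh wins 4–3.
Singh vs Petrov: Singh wins 5–2.
Tanaka vs Petrov: Tanaka wins 6–1.
Singh beats each rival — Rossi (4–3), Varga (4–3), Tanaka (4–3), Petrov (5–2) — so Singh is the Condorcet winner.

Singh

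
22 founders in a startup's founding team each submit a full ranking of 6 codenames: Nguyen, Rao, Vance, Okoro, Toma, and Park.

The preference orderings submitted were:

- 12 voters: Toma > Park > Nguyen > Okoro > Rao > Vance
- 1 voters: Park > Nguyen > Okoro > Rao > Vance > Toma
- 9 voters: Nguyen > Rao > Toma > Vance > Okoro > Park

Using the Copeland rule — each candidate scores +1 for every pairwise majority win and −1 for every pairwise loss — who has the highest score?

Pairwise results:
  Nguyen vs Rao: Nguyen wins 22–0.
  Nguyen vs Vance: Nguyen wins 22–0.
  Nguyen vs Okoro: Nguyen wins 22–0.
  Nguyen vs Toma: Toma wins 12–10.
  Nguyen vs Park: Park wins 13–9.
  Rao vs Vance: Rao wins 22–0.
  Rao vs Okoro: Okoro wins 13–9.
  Rao vs Toma: Toma wins 12–10.
  Rao vs Park: Park wins 13–9.
  Vance vs Okoro: Okoro wins 13–9.
  Vance vs Toma: Toma wins 21–1.
  Vance vs Park: Park wins 13–9.
  Okoro vs Toma: Toma wins 21–1.
  Okoro vs Park: Park wins 13–9.
  Toma vs Park: Toma wins 21–1.
Copeland scores (wins − losses):
  Nguyen: 3 − 2 = 1
  Rao: 1 − 4 = -3
  Vance: 0 − 5 = -5
  Okoro: 2 − 3 = -1
  Toma: 5 − 0 = 5
  Park: 4 − 1 = 3
Toma has the best Copeland score.

Toma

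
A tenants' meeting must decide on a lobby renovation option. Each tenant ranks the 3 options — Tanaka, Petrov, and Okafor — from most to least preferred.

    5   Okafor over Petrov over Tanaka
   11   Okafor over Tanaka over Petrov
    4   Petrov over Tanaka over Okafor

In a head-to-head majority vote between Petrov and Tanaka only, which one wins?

Ballots ranking Petrov above Tanaka: 5+4 = 9.
Ballots ranking Tanaka above Petrov: 11.
Tanaka wins the head-to-head, 11–9.

Tanaka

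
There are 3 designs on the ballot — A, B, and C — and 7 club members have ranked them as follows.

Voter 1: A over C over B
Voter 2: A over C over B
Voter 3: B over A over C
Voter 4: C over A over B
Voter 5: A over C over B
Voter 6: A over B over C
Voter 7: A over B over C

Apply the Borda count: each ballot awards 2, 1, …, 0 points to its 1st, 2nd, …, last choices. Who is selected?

Borda scores:
  A: 2 + 2 + 1 + 1 + 2 + 2 + 2 = 12
  B: 0 + 0 + 2 + 0 + 0 + 1 + 1 = 4
  C: 1 + 1 + 0 + 2 + 1 + 0 + 0 = 5
A has the highest total.

A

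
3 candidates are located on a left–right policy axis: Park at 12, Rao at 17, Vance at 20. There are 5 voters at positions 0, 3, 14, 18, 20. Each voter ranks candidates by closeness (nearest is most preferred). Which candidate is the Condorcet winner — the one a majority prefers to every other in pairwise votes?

Park

With single-peaked preferences on a line, the Condorcet winner is the candidate closest to the median voter.
The median voter (position 14) is closest to Park at 12.
Check: Park vs Rao — voters closer to Park: 3 of 5.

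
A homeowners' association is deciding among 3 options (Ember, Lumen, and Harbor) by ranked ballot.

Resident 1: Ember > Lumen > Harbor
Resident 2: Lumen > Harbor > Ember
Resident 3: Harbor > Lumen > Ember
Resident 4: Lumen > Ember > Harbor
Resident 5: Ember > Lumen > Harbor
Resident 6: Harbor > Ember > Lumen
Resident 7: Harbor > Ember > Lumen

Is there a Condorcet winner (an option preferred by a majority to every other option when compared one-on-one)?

No

Head-to-head results (7 voters total):
Ember vs Lumen: Ember wins 4–3.
Ember vs Harbor: Harbor wins 4–3.
Lumen vs Harbor: Lumen wins 4–3.
No candidate beats all others: Ember beats Lumen beats Harbor beats Ember, a majority cycle.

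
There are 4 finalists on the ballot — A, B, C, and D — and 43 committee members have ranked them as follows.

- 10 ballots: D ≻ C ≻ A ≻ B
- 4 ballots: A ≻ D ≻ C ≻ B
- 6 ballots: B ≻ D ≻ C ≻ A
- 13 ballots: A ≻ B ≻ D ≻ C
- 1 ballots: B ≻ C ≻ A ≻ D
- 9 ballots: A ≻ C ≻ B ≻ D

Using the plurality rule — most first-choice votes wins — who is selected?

First-place vote totals:
  A: 26
  B: 7
  C: 0
  D: 10
A has the most first-place votes.

A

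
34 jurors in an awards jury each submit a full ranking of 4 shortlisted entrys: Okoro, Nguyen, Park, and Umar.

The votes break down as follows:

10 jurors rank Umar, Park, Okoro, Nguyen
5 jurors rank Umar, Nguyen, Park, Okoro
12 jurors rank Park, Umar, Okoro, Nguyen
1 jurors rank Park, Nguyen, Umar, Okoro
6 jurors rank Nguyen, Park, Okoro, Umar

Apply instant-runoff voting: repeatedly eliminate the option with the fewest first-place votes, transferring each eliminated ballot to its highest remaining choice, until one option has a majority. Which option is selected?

Round 1: Umar 15, Park 13, Nguyen 6, Okoro 0. Okoro has the fewest and is eliminated.
Round 2: Umar 15, Park 13, Nguyen 6. Nguyen has the fewest and is eliminated.
Round 3: Park 19, Umar 15. Park has a majority.

Park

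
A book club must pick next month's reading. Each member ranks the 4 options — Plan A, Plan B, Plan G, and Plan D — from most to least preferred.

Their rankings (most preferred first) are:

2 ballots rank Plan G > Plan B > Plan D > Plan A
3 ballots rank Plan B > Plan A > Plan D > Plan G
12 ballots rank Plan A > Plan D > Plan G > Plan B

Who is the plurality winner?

First-place vote totals:
  Plan A: 12
  Plan B: 3
  Plan G: 2
  Plan D: 0
Plan A has the most first-place votes.

Plan A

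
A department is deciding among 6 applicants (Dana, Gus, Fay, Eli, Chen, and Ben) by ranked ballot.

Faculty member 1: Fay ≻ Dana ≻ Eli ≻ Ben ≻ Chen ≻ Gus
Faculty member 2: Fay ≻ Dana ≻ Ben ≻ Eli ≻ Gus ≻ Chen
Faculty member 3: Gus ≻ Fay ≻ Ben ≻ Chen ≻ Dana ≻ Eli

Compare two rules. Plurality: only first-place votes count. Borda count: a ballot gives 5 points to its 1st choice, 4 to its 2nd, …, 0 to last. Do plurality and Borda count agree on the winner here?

Plurality first-place counts: Dana 0, Gus 1, Fay 2, Eli 0, Chen 0, Ben 0 → Fay.
Borda totals: Dana 9, Gus 6, Fay 14, Eli 5, Chen 3, Ben 8 → Fay.
The two rules agree on Fay.

Yes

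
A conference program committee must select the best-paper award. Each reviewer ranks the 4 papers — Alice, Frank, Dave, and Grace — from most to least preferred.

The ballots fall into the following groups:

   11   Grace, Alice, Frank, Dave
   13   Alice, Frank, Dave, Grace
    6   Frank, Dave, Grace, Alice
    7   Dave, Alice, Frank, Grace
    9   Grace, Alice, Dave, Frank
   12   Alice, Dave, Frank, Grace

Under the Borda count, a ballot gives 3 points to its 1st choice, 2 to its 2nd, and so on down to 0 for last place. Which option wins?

Alice

Borda scores:
  Alice: 11·2 + 13·3 + 6·0 + 7·2 + 9·2 + 12·3 = 129
  Frank: 11·1 + 13·2 + 6·3 + 7·1 + 9·0 + 12·1 = 74
  Dave: 11·0 + 13·1 + 6·2 + 7·3 + 9·1 + 12·2 = 79
  Grace: 11·3 + 13·0 + 6·1 + 7·0 + 9·3 + 12·0 = 66
Alice has the highest total.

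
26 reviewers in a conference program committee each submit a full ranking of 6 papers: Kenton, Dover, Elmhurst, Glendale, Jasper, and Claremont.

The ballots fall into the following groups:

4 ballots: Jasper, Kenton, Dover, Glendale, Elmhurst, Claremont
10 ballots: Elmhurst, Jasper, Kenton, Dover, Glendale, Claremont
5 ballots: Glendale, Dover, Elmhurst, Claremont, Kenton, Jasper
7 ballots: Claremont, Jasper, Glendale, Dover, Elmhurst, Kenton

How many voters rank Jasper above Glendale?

21

Ballots ranking Jasper above Glendale: 4+10+7 = 21.
Ballots ranking Glendale above Jasper: 5.
So 21 of 26 voters prefer Jasper to Glendale.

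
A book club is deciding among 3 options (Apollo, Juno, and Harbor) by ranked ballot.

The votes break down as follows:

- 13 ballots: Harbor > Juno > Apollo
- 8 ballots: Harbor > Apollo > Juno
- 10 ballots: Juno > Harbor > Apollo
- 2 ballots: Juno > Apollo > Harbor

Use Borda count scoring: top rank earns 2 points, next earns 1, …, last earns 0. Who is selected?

Borda scores:
  Apollo: 13·0 + 8·1 + 10·0 + 2·1 = 10
  Juno: 13·1 + 8·0 + 10·2 + 2·2 = 37
  Harbor: 13·2 + 8·2 + 10·1 + 2·0 = 52
Harbor has the highest total.

Harbor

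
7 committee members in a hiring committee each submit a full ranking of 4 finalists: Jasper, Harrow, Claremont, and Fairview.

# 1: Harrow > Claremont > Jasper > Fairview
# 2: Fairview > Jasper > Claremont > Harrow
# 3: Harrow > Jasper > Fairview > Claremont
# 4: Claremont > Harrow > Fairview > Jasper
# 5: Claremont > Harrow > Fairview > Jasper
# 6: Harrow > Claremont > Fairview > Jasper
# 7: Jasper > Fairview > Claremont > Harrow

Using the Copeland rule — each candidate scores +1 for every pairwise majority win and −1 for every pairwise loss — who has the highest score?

Pairwise results:
  Jasper vs Harrow: Harrow wins 5–2.
  Jasper vs Claremont: Claremont wins 4–3.
  Jasper vs Fairview: Fairview wins 4–3.
  Harrow vs Claremont: Claremont wins 4–3.
  Harrow vs Fairview: Harrow wins 5–2.
  Claremont vs Fairview: Claremont wins 4–3.
Copeland scores (wins − losses):
  Jasper: 0 − 3 = -3
  Harrow: 2 − 1 = 1
  Claremont: 3 − 0 = 3
  Fairview: 1 − 2 = -1
Claremont has the best Copeland score.

Claremont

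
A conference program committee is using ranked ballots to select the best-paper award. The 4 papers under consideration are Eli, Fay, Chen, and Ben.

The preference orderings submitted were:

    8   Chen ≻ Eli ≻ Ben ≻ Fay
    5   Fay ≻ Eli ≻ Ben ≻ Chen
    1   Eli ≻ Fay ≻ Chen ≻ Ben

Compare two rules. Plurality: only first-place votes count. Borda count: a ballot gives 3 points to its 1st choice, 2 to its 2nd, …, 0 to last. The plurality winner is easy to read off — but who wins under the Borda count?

Plurality first-place counts: Eli 1, Fay 5, Chen 8, Ben 0 → Chen.
Borda totals: Eli 29, Fay 17, Chen 25, Ben 13 → Eli.

Eli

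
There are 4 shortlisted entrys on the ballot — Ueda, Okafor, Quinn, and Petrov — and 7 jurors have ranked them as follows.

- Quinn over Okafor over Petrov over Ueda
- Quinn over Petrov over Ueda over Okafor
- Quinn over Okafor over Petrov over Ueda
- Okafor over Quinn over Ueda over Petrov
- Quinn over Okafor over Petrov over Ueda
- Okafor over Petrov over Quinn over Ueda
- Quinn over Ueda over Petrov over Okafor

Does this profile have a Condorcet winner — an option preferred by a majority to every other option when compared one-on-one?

Head-to-head results (7 voters total):
Ueda vs Okafor: Okafor wins 5–2.
Ueda vs Quinn: Quinn wins 7–0.
Ueda vs Petrov: Petrov wins 5–2.
Okafor vs Quinn: Quinn wins 5–2.
Okafor vs Petrov: Okafor wins 5–2.
Quinn vs Petrov: Quinn wins 6–1.
Quinn beats each rival — Ueda (7–0), Okafor (5–2), Petrov (6–1) — so Quinn is the Condorcet winner.

Yes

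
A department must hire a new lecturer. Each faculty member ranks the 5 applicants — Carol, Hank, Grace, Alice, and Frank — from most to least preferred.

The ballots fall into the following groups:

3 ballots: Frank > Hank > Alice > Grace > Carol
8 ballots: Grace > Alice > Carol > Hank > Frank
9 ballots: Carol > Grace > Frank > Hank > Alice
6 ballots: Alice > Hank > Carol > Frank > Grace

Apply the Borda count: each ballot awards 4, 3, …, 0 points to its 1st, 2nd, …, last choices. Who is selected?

Carol

Borda scores:
  Carol: 3·0 + 8·2 + 9·4 + 6·2 = 64
  Hank: 3·3 + 8·1 + 9·1 + 6·3 = 44
  Grace: 3·1 + 8·4 + 9·3 + 6·0 = 62
  Alice: 3·2 + 8·3 + 9·0 + 6·4 = 54
  Frank: 3·4 + 8·0 + 9·2 + 6·1 = 36
Carol has the highest total.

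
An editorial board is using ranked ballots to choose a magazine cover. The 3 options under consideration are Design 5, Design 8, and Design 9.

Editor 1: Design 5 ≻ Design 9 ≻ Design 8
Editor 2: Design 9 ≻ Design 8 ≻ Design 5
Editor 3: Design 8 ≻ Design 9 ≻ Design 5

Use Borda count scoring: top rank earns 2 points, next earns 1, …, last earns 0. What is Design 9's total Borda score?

4

Borda scores:
  Design 5: 2 + 0 + 0 = 2
  Design 8: 0 + 1 + 2 = 3
  Design 9: 1 + 2 + 1 = 4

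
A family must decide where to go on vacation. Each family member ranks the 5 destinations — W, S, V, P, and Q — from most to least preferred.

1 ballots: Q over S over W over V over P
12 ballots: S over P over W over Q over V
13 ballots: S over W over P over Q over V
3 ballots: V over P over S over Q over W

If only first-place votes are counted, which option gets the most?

First-place vote totals:
  W: 0
  S: 25
  V: 3
  P: 0
  Q: 1
S has the most first-place votes.

S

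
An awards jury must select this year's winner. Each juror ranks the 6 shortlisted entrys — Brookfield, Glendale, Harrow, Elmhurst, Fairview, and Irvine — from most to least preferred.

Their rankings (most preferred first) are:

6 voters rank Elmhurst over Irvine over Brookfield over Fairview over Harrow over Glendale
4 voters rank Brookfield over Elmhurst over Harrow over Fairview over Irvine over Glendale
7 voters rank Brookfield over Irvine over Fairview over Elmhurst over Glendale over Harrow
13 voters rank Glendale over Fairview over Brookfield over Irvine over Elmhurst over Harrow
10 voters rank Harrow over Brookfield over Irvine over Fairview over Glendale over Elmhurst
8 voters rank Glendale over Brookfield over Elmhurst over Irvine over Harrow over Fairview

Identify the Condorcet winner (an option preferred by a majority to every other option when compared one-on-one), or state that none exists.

Brookfield

Head-to-head results (48 voters total):
Brookfield vs Glendale: Brookfield wins 27–21.
Brookfield vs Harrow: Brookfield wins 38–10.
Brookfield vs Elmhurst: Brookfield wins 42–6.
Brookfield vs Fairview: Brookfield wins 35–13.
Brookfield vs Irvine: Brookfield wins 42–6.
Glendale vs Harrow: Glendale wins 28–20.
Glendale vs Elmhurst: Glendale wins 31–17.
Glendale vs Fairview: Fairview wins 27–21.
Glendale vs Irvine: Irvine wins 27–21.
Harrow vs Elmhurst: Elmhurst wins 38–10.
Harrow vs Fairview: Fairview wins 26–22.
Harrow vs Irvine: Irvine wins 34–14.
Elmhurst vs Fairview: Fairview wins 30–18.
Elmhurst vs Irvine: Irvine wins 30–18.
Fairview vs Irvine: Irvine wins 31–17.
Brookfield beats each rival — Glendale (27–21), Harrow (38–10), Elmhurst (42–6), Fairview (35–13), Irvine (42–6) — so Brookfield is the Condorcet winner.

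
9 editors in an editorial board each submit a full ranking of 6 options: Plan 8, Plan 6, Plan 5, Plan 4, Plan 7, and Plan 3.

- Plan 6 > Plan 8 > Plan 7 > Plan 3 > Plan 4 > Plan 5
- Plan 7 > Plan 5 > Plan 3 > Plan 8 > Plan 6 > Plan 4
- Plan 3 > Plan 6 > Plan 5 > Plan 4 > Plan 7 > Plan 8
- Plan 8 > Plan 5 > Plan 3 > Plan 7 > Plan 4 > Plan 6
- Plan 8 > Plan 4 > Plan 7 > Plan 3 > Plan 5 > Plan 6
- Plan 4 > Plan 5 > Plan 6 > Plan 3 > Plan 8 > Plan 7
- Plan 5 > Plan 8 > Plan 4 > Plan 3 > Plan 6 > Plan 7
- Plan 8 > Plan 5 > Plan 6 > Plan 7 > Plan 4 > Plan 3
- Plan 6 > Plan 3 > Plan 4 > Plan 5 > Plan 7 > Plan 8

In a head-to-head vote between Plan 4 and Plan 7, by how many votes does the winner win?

Ballots ranking Plan 4 above Plan 7: 5.
Ballots ranking Plan 7 above Plan 4: 4.
Plan 4 wins 5–4, a margin of 1.

1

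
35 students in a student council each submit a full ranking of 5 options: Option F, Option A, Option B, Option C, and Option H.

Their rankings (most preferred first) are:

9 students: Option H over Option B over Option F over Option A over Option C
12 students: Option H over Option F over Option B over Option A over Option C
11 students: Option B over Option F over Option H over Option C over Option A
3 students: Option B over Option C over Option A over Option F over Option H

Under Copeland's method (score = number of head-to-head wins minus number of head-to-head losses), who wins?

Pairwise results:
  Option F vs Option A: Option F wins 32–3.
  Option F vs Option B: Option B wins 23–12.
  Option F vs Option C: Option F wins 32–3.
  Option F vs Option H: Option H wins 21–14.
  Option A vs Option B: Option B wins 35–0.
  Option A vs Option C: Option A wins 21–14.
  Option A vs Option H: Option H wins 32–3.
  Option B vs Option C: Option B wins 35–0.
  Option B vs Option H: Option H wins 21–14.
  Option C vs Option H: Option H wins 32–3.
Copeland scores (wins − losses):
  Option F: 2 − 2 = 0
  Option A: 1 − 3 = -2
  Option B: 3 − 1 = 2
  Option C: 0 − 4 = -4
  Option H: 4 − 0 = 4
Option H has the best Copeland score.

Option H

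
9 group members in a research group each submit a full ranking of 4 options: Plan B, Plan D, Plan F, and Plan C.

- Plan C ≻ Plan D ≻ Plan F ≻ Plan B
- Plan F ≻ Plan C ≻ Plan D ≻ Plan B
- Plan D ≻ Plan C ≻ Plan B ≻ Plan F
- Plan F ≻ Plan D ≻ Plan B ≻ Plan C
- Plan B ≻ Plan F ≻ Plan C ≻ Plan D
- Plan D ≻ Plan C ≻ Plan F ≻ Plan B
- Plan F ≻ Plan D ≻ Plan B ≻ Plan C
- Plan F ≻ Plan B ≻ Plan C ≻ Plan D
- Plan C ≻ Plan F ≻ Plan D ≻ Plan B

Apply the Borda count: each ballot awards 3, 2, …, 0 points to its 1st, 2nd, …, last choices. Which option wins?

Borda scores:
  Plan B: 0 + 0 + 1 + 1 + 3 + 0 + 1 + 2 + 0 = 8
  Plan D: 2 + 1 + 3 + 2 + 0 + 3 + 2 + 0 + 1 = 14
  Plan F: 1 + 3 + 0 + 3 + 2 + 1 + 3 + 3 + 2 = 18
  Plan C: 3 + 2 + 2 + 0 + 1 + 2 + 0 + 1 + 3 = 14
Plan F has the highest total.

Plan F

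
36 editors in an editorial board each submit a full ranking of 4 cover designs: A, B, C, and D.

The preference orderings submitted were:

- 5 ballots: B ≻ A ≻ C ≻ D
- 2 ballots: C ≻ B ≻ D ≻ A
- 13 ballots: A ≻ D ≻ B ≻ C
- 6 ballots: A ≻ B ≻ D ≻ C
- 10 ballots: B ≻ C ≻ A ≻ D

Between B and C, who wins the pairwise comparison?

B

Ballots ranking B above C: 5+13+6+10 = 34.
Ballots ranking C above B: 2.
B wins the head-to-head, 34–2.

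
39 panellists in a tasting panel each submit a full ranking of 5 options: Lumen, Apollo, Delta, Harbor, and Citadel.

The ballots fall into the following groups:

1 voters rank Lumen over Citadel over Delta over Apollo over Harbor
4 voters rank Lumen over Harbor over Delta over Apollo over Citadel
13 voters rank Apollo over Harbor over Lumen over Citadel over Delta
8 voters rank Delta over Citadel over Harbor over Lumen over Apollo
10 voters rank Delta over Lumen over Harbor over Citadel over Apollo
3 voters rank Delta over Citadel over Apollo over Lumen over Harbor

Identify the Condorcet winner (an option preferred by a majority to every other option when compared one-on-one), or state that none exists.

Head-to-head results (39 voters total):
Lumen vs Apollo: Lumen wins 23–16.
Lumen vs Delta: Delta wins 21–18.
Lumen vs Harbor: Harbor wins 21–18.
Lumen vs Citadel: Lumen wins 28–11.
Apollo vs Delta: Delta wins 26–13.
Apollo vs Harbor: Harbor wins 22–17.
Apollo vs Citadel: Citadel wins 22–17.
Delta vs Harbor: Delta wins 22–17.
Delta vs Citadel: Delta wins 25–14.
Harbor vs Citadel: Harbor wins 27–12.
Delta beats each rival — Lumen (21–18), Apollo (26–13), Harbor (22–17), Citadel (25–14) — so Delta is the Condorcet winner.

Delta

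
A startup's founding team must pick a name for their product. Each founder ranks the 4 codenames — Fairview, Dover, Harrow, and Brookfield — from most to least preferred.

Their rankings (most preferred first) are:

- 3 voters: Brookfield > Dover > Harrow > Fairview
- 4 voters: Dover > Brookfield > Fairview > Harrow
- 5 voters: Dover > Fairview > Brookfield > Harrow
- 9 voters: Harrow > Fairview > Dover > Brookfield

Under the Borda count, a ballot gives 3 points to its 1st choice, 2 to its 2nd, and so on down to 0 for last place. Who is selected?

Borda scores:
  Fairview: 3·0 + 4·1 + 5·2 + 9·2 = 32
  Dover: 3·2 + 4·3 + 5·3 + 9·1 = 42
  Harrow: 3·1 + 4·0 + 5·0 + 9·3 = 30
  Brookfield: 3·3 + 4·2 + 5·1 + 9·0 = 22
Dover has the highest total.

Dover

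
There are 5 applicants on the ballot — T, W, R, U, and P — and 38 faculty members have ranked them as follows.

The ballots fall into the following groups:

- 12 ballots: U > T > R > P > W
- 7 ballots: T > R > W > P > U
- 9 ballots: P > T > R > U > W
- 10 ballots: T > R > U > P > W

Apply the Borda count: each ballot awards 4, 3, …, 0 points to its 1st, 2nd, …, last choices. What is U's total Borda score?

77

Borda scores:
  T: 12·3 + 7·4 + 9·3 + 10·4 = 131
  W: 12·0 + 7·2 + 9·0 + 10·0 = 14
  R: 12·2 + 7·3 + 9·2 + 10·3 = 93
  U: 12·4 + 7·0 + 9·1 + 10·2 = 77
  P: 12·1 + 7·1 + 9·4 + 10·1 = 65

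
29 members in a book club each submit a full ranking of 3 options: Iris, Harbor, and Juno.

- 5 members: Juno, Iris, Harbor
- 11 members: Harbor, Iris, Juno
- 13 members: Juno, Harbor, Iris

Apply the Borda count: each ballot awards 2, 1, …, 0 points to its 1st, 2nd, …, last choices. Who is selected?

Borda scores:
  Iris: 5·1 + 11·1 + 13·0 = 16
  Harbor: 5·0 + 11·2 + 13·1 = 35
  Juno: 5·2 + 11·0 + 13·2 = 36
Juno has the highest total.

Juno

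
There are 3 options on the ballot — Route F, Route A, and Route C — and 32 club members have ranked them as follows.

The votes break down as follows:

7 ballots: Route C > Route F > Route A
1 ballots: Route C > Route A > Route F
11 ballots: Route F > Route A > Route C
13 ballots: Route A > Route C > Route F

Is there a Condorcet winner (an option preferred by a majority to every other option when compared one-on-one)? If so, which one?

Head-to-head results (32 voters total):
Route F vs Route A: Route F wins 18–14.
Route F vs Route C: Route C wins 21–11.
Route A vs Route C: Route A wins 24–8.
No candidate beats all others: Route F beats Route A beats Route C beats Route F, a majority cycle.

There is no Condorcet winner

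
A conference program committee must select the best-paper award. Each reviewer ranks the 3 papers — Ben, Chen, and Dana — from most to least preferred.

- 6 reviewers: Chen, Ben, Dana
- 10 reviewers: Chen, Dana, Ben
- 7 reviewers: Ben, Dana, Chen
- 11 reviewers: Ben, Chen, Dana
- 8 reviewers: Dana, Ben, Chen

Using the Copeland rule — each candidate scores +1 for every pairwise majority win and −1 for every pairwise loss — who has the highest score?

Ben

Pairwise results:
  Ben vs Chen: Ben wins 26–16.
  Ben vs Dana: Ben wins 24–18.
  Chen vs Dana: Chen wins 27–15.
Copeland scores (wins − losses):
  Ben: 2 − 0 = 2
  Chen: 1 − 1 = 0
  Dana: 0 − 2 = -2
Ben has the best Copeland score.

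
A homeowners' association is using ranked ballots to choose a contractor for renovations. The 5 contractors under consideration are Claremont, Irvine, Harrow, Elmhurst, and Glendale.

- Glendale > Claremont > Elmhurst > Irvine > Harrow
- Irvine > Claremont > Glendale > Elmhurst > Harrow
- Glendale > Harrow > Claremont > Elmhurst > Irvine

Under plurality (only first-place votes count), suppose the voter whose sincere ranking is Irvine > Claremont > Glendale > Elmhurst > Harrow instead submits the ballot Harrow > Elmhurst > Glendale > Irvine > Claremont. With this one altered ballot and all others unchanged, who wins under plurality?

Glendale

First-place totals with the altered ballot: Claremont 0, Irvine 0, Harrow 1, Elmhurst 0, Glendale 2.
The winner is unchanged: still Glendale.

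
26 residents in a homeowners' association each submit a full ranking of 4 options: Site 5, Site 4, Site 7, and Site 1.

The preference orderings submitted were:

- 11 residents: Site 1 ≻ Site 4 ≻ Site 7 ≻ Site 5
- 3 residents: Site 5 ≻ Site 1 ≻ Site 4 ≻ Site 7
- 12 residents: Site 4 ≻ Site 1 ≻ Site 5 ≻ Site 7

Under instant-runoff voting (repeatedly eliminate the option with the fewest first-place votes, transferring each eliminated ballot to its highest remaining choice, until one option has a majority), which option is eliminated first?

Round 1: Site 4 12, Site 1 11, Site 5 3, Site 7 0. Site 7 has the fewest and is eliminated.
Round 2: Site 4 12, Site 1 11, Site 5 3. Site 5 has the fewest and is eliminated.
Round 3: Site 1 14, Site 4 12. Site 1 has a majority.

Site 7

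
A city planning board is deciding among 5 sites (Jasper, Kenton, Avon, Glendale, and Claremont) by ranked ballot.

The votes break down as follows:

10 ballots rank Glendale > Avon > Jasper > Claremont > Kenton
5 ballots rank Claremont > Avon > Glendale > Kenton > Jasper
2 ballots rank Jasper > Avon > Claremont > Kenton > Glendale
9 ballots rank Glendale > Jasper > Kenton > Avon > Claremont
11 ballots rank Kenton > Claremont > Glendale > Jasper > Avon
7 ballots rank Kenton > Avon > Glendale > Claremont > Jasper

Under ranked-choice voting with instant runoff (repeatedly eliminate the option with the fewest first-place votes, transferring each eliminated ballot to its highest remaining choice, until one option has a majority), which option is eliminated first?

Round 1: Glendale 19, Kenton 18, Claremont 5, Jasper 2, Avon 0. Avon has the fewest and is eliminated.
Round 2: Glendale 19, Kenton 18, Claremont 5, Jasper 2. Jasper has the fewest and is eliminated.
Round 3: Glendale 19, Kenton 18, Claremont 7. Claremont has the fewest and is eliminated.
Round 4: Glendale 24, Kenton 20. Glendale has a majority.

Avon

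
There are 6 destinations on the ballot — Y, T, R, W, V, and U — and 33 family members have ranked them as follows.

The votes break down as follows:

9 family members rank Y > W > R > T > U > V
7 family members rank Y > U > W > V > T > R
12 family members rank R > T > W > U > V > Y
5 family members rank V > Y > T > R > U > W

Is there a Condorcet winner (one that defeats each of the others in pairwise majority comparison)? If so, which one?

Head-to-head results (33 voters total):
Y vs T: Y wins 21–12.
Y vs R: Y wins 21–12.
Y vs W: Y wins 21–12.
Y vs V: V wins 17–16.
Y vs U: Y wins 21–12.
T vs R: R wins 21–12.
T vs W: T wins 17–16.
T vs V: T wins 21–12.
T vs U: T wins 26–7.
R vs W: R wins 17–16.
R vs V: R wins 21–12.
R vs U: R wins 26–7.
W vs V: W wins 28–5.
W vs U: W wins 21–12.
V vs U: U wins 28–5.
No candidate beats all others: Y beats T beats V beats Y, a majority cycle.

No Condorcet winner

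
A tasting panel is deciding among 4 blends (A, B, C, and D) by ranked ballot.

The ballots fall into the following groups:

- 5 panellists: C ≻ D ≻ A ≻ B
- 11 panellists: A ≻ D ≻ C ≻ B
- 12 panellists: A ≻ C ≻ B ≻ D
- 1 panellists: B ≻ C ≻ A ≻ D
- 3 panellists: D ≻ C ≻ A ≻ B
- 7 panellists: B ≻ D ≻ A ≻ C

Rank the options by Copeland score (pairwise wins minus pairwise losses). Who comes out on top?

Pairwise results:
  A vs B: A wins 31–8.
  A vs C: A wins 30–9.
  A vs D: A wins 24–15.
  B vs C: C wins 31–8.
  B vs D: B wins 20–19.
  C vs D: D wins 21–18.
Copeland scores (wins − losses):
  A: 3 − 0 = 3
  B: 1 − 2 = -1
  C: 1 − 2 = -1
  D: 1 − 2 = -1
A has the best Copeland score.

A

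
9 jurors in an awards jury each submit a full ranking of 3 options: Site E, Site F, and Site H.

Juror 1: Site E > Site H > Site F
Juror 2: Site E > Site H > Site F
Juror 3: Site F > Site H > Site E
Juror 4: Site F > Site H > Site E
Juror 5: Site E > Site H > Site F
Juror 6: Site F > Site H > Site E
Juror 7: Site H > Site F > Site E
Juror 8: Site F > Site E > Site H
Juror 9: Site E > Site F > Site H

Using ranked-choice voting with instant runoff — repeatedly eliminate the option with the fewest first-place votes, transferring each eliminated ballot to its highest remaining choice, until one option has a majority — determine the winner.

Site F

Round 1: Site E 4, Site F 4, Site H 1. Site H has the fewest and is eliminated.
Round 2: Site F 5, Site E 4. Site F has a majority.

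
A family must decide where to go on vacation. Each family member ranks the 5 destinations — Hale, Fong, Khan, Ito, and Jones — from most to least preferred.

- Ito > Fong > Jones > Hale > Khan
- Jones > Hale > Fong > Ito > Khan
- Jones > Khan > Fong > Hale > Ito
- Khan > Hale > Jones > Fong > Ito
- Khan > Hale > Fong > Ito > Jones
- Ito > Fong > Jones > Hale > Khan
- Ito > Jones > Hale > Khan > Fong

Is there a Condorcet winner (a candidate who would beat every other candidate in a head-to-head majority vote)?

No

Head-to-head results (7 voters total):
Hale vs Fong: Hale wins 4–3.
Hale vs Khan: Hale wins 4–3.
Hale vs Ito: Hale wins 4–3.
Hale vs Jones: Jones wins 5–2.
Fong vs Khan: Khan wins 4–3.
Fong vs Ito: Fong wins 4–3.
Fong vs Jones: Jones wins 4–3.
Khan vs Ito: Ito wins 4–3.
Khan vs Jones: Jones wins 5–2.
Ito vs Jones: Ito wins 4–3.
No candidate beats all others: Hale beats Ito beats Jones beats Hale, a majority cycle.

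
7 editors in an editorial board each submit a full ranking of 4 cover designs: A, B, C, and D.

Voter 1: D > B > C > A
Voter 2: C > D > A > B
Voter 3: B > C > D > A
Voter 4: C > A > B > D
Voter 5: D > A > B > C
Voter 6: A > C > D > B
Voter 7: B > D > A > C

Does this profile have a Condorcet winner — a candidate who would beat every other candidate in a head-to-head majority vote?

Head-to-head results (7 voters total):
A vs B: A wins 4–3.
A vs C: C wins 4–3.
A vs D: D wins 5–2.
B vs C: B wins 4–3.
B vs D: D wins 4–3.
C vs D: C wins 4–3.
No candidate beats all others: A beats B beats C beats A, a majority cycle.

No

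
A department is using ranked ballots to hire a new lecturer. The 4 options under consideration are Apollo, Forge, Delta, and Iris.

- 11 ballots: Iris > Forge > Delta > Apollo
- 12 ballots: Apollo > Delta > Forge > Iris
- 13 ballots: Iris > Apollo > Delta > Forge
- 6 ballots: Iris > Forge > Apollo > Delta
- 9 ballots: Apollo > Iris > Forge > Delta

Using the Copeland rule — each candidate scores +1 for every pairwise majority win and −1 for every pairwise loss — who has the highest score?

Iris

Pairwise results:
  Apollo vs Forge: Apollo wins 34–17.
  Apollo vs Delta: Apollo wins 40–11.
  Apollo vs Iris: Iris wins 30–21.
  Forge vs Delta: Forge wins 26–25.
  Forge vs Iris: Iris wins 39–12.
  Delta vs Iris: Iris wins 39–12.
Copeland scores (wins − losses):
  Apollo: 2 − 1 = 1
  Forge: 1 − 2 = -1
  Delta: 0 − 3 = -3
  Iris: 3 − 0 = 3
Iris has the best Copeland score.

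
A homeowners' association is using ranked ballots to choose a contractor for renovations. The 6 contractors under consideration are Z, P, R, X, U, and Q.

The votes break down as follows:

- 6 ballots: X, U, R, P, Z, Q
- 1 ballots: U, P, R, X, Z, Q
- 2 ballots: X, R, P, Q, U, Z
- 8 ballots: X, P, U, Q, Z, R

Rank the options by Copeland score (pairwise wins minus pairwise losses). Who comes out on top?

X

Pairwise results:
  Z vs P: P wins 17–0.
  Z vs R: R wins 9–8.
  Z vs X: X wins 17–0.
  Z vs U: U wins 17–0.
  Z vs Q: Q wins 10–7.
  P vs R: P wins 9–8.
  P vs X: X wins 16–1.
  P vs U: P wins 10–7.
  P vs Q: P wins 17–0.
  R vs X: X wins 16–1.
  R vs U: U wins 15–2.
  R vs Q: R wins 9–8.
  X vs U: X wins 16–1.
  X vs Q: X wins 17–0.
  U vs Q: U wins 15–2.
Copeland scores (wins − losses):
  Z: 0 − 5 = -5
  P: 4 − 1 = 3
  R: 2 − 3 = -1
  X: 5 − 0 = 5
  U: 3 − 2 = 1
  Q: 1 − 4 = -3
X has the best Copeland score.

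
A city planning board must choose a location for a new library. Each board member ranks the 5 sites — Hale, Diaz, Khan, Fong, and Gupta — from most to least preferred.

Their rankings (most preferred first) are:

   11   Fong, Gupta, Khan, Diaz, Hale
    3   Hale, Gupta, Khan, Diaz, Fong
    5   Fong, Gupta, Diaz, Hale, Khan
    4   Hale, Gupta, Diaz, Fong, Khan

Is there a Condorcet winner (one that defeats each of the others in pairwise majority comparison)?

Head-to-head results (23 voters total):
Hale vs Diaz: Diaz wins 16–7.
Hale vs Khan: Hale wins 12–11.
Hale vs Fong: Fong wins 16–7.
Hale vs Gupta: Gupta wins 16–7.
Diaz vs Khan: Khan wins 14–9.
Diaz vs Fong: Fong wins 16–7.
Diaz vs Gupta: Gupta wins 23–0.
Khan vs Fong: Fong wins 20–3.
Khan vs Gupta: Gupta wins 23–0.
Fong vs Gupta: Fong wins 16–7.
Fong beats each rival — Hale (16–7), Diaz (16–7), Khan (20–3), Gupta (16–7) — so Fong is the Condorcet winner.

Yes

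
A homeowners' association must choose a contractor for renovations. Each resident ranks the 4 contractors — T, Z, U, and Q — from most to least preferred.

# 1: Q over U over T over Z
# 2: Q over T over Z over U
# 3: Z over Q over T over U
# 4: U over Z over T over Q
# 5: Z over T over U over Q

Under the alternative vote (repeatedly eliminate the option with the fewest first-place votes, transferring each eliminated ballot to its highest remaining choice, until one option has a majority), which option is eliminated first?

T

Round 1: Z 2, Q 2, U 1, T 0. T has the fewest and is eliminated.
Round 2: Z 2, Q 2, U 1. U has the fewest and is eliminated.
Round 3: Z 3, Q 2. Z has a majority.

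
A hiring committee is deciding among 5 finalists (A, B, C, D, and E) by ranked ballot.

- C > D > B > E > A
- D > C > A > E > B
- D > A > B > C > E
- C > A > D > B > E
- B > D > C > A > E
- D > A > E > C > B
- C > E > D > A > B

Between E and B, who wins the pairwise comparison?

Ballots ranking E above B: 3.
Ballots ranking B above E: 4.
B wins the head-to-head, 4–3.

B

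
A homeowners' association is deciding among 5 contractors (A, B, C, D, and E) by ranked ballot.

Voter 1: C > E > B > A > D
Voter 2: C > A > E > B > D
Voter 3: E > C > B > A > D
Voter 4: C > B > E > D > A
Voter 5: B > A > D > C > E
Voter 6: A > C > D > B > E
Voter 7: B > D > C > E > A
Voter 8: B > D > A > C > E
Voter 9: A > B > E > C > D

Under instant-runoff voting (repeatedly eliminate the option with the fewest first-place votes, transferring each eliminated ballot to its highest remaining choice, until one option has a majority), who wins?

C

Round 1: B 3, C 3, A 2, E 1, D 0. D has the fewest and is eliminated.
Round 2: B 3, C 3, A 2, E 1. E has the fewest and is eliminated.
Round 3: C 4, B 3, A 2. A has the fewest and is eliminated.
Round 4: C 5, B 4. C has a majority.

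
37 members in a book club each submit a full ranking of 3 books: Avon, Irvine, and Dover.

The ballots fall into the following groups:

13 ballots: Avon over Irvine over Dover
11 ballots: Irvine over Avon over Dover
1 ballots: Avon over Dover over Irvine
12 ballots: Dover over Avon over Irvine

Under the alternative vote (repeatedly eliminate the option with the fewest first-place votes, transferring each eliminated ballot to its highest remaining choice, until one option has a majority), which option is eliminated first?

Round 1: Avon 14, Dover 12, Irvine 11. Irvine has the fewest and is eliminated.
Round 2: Avon 25, Dover 12. Avon has a majority.

Irvine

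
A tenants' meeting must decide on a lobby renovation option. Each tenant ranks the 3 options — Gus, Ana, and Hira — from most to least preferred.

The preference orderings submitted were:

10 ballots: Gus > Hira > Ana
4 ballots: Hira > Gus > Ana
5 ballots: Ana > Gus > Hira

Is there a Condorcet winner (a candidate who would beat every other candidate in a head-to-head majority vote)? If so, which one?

Head-to-head results (19 voters total):
Gus vs Ana: Gus wins 14–5.
Gus vs Hira: Gus wins 15–4.
Ana vs Hira: Hira wins 14–5.
Gus beats each rival — Ana (14–5), Hira (15–4) — so Gus is the Condorcet winner.

Gus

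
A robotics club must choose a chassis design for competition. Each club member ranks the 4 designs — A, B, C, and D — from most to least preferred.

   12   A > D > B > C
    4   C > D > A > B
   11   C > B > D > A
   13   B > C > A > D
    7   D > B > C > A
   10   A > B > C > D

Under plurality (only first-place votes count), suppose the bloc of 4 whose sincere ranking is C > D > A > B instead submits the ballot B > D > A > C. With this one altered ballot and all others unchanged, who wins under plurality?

A

First-place totals with the altered ballot: A 22, B 17, C 11, D 7.
The winner is unchanged: still A.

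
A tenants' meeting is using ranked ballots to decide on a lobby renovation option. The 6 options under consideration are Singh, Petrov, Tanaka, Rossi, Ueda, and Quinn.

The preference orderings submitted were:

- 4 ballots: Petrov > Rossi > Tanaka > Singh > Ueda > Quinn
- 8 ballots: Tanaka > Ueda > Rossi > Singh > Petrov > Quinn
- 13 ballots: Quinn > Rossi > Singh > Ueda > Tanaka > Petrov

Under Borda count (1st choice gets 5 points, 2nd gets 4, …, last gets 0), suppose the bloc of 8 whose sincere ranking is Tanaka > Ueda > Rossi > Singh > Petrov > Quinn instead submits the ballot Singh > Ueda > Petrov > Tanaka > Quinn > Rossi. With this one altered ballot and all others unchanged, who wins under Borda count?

Borda totals with the altered ballot: Singh 87, Petrov 44, Tanaka 41, Rossi 68, Ueda 62, Quinn 73.
The switch changes the winner from Rossi to Singh.

Singh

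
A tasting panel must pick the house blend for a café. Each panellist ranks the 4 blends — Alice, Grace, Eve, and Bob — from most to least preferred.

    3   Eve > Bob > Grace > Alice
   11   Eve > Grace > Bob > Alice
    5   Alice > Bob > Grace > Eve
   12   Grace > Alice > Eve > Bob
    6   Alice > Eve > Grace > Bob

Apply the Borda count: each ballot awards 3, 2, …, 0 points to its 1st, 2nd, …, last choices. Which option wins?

Borda scores:
  Alice: 3·0 + 11·0 + 5·3 + 12·2 + 6·3 = 57
  Grace: 3·1 + 11·2 + 5·1 + 12·3 + 6·1 = 72
  Eve: 3·3 + 11·3 + 5·0 + 12·1 + 6·2 = 66
  Bob: 3·2 + 11·1 + 5·2 + 12·0 + 6·0 = 27
Grace has the highest total.

Grace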